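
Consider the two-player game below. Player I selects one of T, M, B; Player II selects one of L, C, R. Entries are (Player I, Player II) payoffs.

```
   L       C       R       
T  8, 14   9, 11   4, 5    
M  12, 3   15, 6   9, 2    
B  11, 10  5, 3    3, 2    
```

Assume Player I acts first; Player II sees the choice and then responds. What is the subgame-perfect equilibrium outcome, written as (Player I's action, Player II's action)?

Solve by backward induction (Player I leads).
- T → Player II plays L (best of 14, 11, 5); Player I gets 8.
- M → Player II plays C (best of 3, 6, 2); Player I gets 15.
- B → Player II plays L (best of 10, 3, 2); Player I gets 11.
Player I's induced payoffs are 8, 15, 11, so Player I commits to M. Subgame-perfect outcome: (M, C) with payoffs (15, 6).

(M, C)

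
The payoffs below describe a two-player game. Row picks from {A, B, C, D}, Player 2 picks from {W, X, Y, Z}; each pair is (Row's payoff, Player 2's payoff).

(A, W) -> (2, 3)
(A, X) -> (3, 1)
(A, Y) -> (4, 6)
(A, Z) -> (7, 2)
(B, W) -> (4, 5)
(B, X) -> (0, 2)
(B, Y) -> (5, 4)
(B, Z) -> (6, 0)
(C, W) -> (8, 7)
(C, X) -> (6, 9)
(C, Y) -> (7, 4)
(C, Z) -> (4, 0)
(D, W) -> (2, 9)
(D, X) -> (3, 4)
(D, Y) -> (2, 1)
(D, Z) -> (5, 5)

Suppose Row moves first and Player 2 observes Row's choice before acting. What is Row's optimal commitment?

Work backward from Player 2's decision.
- A: BR = Y, leader payoff 4.
- B: BR = W, leader payoff 4.
- C: BR = X, leader payoff 6.
- D: BR = W, leader payoff 2.
Among 4, 4, 6, 2, the best is 6 at C. Subgame-perfect outcome: (C, X) with payoffs (6, 9).

C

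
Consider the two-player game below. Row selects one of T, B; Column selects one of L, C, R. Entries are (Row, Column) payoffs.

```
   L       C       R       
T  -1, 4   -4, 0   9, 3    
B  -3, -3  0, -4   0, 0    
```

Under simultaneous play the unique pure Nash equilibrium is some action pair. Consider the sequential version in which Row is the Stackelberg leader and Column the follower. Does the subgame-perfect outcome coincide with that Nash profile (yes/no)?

no

Column best-responds to each possible Row move:
- T: Column compares 4, 0, 3 and picks L; Row would get -1.
- B: Column compares -3, -4, 0 and picks R; Row would get 0.
Among -1, 0, the best is 0 at B. Subgame-perfect outcome: (B, R) with payoffs (0, 0).
For the simultaneous game, intersect best replies.
Row's best replies: L→T; C→B; R→T.
Column's best replies: T→L; B→R.
The unique mutual best reply is (T, L), giving (-1, 4).
Sequential outcome (B, R) differs from the Nash profile (T, L).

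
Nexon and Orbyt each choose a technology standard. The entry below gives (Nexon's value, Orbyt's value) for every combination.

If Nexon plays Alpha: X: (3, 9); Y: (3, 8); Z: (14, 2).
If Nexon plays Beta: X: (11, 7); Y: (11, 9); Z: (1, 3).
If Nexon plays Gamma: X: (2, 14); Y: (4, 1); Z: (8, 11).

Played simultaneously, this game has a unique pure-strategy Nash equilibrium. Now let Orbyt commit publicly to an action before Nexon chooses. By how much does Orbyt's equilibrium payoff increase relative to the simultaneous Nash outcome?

Nexon best-responds to each possible Orbyt move:
- X: BR = Beta, leader payoff 7.
- Y: BR = Beta, leader payoff 9.
- Z: BR = Alpha, leader payoff 2.
Orbyt's induced payoffs are 7, 9, 2, so Orbyt commits to Y. Subgame-perfect outcome: (Beta, Y) with payoffs (11, 9).
Now find the simultaneous Nash equilibrium.
Nexon's best replies: X→Beta; Y→Beta; Z→Alpha.
Orbyt's best replies: Alpha→X; Beta→Y; Gamma→X.
Only (Beta, Y) has each player best-responding; Nash payoffs (11, 9).
Orbyt's commitment gain: 9 − 9 = 0.

0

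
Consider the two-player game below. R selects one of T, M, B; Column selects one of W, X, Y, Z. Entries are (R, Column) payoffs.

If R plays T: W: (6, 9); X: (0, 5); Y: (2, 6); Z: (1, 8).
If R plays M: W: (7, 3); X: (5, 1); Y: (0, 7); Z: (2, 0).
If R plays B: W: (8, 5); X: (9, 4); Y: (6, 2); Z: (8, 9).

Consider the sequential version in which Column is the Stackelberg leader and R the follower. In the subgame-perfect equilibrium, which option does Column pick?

R best-responds to each possible Column move:
- W: BR = B, leader payoff 5.
- X: BR = B, leader payoff 4.
- Y: BR = B, leader payoff 2.
- Z: BR = B, leader payoff 9.
Among 5, 4, 2, 9, the best is 9 at Z. Subgame-perfect outcome: (B, Z) with payoffs (8, 9).

Z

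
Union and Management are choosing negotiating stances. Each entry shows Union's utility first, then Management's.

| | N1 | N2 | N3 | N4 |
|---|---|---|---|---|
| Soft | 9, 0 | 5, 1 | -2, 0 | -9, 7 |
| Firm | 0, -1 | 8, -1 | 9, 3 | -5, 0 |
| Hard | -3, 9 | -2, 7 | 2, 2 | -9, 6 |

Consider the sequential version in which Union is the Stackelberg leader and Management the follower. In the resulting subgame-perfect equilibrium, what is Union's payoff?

Management best-responds to each possible Union move:
- Soft: Management compares 0, 1, 0, 7 and picks N4; Union would get -9.
- Firm: Management compares -1, -1, 3, 0 and picks N3; Union would get 9.
- Hard: Management compares 9, 7, 2, 6 and picks N1; Union would get -3.
Among -9, 9, -3, the best is 9 at Firm. Subgame-perfect outcome: (Firm, N3) with payoffs (9, 3).

9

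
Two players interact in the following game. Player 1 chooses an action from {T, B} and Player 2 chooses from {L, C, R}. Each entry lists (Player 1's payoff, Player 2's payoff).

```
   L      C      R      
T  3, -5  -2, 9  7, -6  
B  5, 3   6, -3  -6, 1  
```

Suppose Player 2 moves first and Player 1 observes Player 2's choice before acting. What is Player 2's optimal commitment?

L

Work backward from Player 1's decision.
- L: Player 1 compares 3, 5 and picks B; Player 2 would get 3.
- C: Player 1 compares -2, 6 and picks B; Player 2 would get -3.
- R: Player 1 compares 7, -6 and picks T; Player 2 would get -6.
Among 3, -3, -6, the best is 3 at L. Subgame-perfect outcome: (B, L) with payoffs (5, 3).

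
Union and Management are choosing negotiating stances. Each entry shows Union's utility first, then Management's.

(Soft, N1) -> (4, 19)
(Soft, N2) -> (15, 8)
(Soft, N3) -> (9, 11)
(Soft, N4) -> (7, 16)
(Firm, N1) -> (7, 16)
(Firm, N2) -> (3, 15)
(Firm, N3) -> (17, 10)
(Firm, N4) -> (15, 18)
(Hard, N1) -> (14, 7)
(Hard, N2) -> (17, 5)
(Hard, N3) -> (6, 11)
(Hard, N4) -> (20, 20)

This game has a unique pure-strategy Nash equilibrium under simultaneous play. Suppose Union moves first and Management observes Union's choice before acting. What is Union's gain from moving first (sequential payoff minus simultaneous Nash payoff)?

Solve by backward induction (Union leads).
- Soft → Management plays N1 (best of 19, 8, 11, 16); Union gets 4.
- Firm → Management plays N4 (best of 16, 15, 10, 18); Union gets 15.
- Hard → Management plays N4 (best of 7, 5, 11, 20); Union gets 20.
Union's induced payoffs are 4, 15, 20, so Union commits to Hard. Subgame-perfect outcome: (Hard, N4) with payoffs (20, 20).
For the simultaneous game, intersect best replies.
Union's best replies: N1→Hard; N2→Hard; N3→Firm; N4→Hard.
Management's best replies: Soft→N1; Firm→N4; Hard→N4.
Only (Hard, N4) has each player best-responding; Nash payoffs (20, 20).
Union's commitment gain: 20 − 20 = 0.

0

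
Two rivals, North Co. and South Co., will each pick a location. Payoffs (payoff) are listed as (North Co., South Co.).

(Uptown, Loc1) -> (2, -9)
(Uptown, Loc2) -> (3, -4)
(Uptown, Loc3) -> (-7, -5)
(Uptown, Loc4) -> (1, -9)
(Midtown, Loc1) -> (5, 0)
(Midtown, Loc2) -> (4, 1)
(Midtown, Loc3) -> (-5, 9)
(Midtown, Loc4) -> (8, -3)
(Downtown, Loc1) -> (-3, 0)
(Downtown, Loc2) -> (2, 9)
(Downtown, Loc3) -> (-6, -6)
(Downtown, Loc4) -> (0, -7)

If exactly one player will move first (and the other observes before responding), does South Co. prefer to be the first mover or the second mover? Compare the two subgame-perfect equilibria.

If North Co. leads: South Co.'s best replies are Uptown→Loc2, Midtown→Loc3, Downtown→Loc2; North Co.'s induced payoffs 3, -5, 2; outcome (Uptown, Loc2), payoffs (3, -4).
If South Co. leads: North Co.'s best replies are Loc1→Midtown, Loc2→Midtown, Loc3→Midtown, Loc4→Midtown; South Co.'s induced payoffs 0, 1, 9, -3; outcome (Midtown, Loc3), payoffs (-5, 9).
South Co. gets 9 moving first and -4 moving second, so South Co. prefers to move first.

first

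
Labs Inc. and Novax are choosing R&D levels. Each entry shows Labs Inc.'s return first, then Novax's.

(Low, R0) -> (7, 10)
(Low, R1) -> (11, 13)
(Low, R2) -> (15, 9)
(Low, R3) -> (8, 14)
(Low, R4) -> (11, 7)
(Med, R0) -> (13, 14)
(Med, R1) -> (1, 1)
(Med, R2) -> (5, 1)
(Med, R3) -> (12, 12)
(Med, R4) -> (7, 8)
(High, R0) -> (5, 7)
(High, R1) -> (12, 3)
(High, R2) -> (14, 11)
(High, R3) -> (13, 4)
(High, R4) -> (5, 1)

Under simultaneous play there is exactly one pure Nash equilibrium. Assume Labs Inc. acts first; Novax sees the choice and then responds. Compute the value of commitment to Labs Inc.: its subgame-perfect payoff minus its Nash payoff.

1

Work backward from Novax's decision.
- Low: BR = R3, leader payoff 8.
- Med: BR = R0, leader payoff 13.
- High: BR = R2, leader payoff 14.
Among 8, 13, 14, the best is 14 at High. Subgame-perfect outcome: (High, R2) with payoffs (14, 11).
Under simultaneous play:
Labs Inc.'s best replies: R0→Med; R1→High; R2→Low; R3→High; R4→Low.
Novax's best replies: Low→R3; Med→R0; High→R2.
The unique mutual best reply is (Med, R0), giving (13, 14).
Labs Inc.'s commitment gain: 14 − 13 = 1.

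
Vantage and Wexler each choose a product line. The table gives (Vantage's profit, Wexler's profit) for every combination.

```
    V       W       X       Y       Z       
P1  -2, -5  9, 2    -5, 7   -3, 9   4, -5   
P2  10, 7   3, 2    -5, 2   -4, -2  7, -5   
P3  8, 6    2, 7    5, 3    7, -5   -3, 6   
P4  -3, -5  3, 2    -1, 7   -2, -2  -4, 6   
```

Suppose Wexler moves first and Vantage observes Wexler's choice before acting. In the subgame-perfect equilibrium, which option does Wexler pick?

V

Solve by backward induction (Wexler leads).
- V → Vantage plays P2 (best of -2, 10, 8, -3); Wexler gets 7.
- W → Vantage plays P1 (best of 9, 3, 2, 3); Wexler gets 2.
- X → Vantage plays P3 (best of -5, -5, 5, -1); Wexler gets 3.
- Y → Vantage plays P3 (best of -3, -4, 7, -2); Wexler gets -5.
- Z → Vantage plays P2 (best of 4, 7, -3, -4); Wexler gets -5.
Among 7, 2, 3, -5, -5, the best is 7 at V. Subgame-perfect outcome: (P2, V) with payoffs (10, 7).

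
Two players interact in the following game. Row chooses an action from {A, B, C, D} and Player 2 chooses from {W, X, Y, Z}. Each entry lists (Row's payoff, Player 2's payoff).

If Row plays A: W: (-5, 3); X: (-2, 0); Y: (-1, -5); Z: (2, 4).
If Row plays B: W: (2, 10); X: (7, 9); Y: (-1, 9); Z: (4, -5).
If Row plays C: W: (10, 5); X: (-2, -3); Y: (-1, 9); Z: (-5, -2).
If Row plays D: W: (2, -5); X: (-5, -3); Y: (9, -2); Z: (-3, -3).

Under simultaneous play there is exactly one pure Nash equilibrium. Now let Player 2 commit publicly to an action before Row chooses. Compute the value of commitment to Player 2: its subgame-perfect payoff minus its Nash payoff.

11

Solve by backward induction (Player 2 leads).
- W → Row plays C (best of -5, 2, 10, 2); Player 2 gets 5.
- X → Row plays B (best of -2, 7, -2, -5); Player 2 gets 9.
- Y → Row plays D (best of -1, -1, -1, 9); Player 2 gets -2.
- Z → Row plays B (best of 2, 4, -5, -3); Player 2 gets -5.
Maximizing over 5, 9, -2, -5, Player 2 chooses X. Subgame-perfect outcome: (B, X) with payoffs (7, 9).
Under simultaneous play:
Row's best replies: W→C; X→B; Y→D; Z→B.
Player 2's best replies: A→Z; B→W; C→Y; D→Y.
The unique mutual best reply is (D, Y), giving (9, -2).
Player 2's commitment gain: 9 − -2 = 11.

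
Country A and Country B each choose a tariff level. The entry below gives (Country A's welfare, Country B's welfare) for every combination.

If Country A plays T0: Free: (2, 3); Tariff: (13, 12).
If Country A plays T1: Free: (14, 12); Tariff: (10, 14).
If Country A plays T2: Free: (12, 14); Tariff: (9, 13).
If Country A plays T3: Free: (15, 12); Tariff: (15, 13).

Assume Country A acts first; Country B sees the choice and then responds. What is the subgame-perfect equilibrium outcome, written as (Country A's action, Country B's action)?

(T3, Tariff)

Solve by backward induction (Country A leads).
- T0: Country B compares 3, 12 and picks Tariff; Country A would get 13.
- T1: Country B compares 12, 14 and picks Tariff; Country A would get 10.
- T2: Country B compares 14, 13 and picks Free; Country A would get 12.
- T3: Country B compares 12, 13 and picks Tariff; Country A would get 15.
Maximizing over 13, 10, 12, 15, Country A chooses T3. Subgame-perfect outcome: (T3, Tariff) with payoffs (15, 13).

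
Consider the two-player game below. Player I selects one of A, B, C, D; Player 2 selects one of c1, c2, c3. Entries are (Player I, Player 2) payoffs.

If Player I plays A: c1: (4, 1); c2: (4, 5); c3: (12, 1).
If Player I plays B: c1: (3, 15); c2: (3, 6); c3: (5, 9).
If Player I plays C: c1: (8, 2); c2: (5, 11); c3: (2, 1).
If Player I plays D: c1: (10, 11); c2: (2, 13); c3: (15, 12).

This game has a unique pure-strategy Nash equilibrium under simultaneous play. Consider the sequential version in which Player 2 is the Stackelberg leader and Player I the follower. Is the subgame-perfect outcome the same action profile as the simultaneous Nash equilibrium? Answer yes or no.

Player I best-responds to each possible Player 2 move:
- c1 → Player I plays D (best of 4, 3, 8, 10); Player 2 gets 11.
- c2 → Player I plays C (best of 4, 3, 5, 2); Player 2 gets 11.
- c3 → Player I plays D (best of 12, 5, 2, 15); Player 2 gets 12.
Player 2's induced payoffs are 11, 11, 12, so Player 2 commits to c3. Subgame-perfect outcome: (D, c3) with payoffs (15, 12).
Now find the simultaneous Nash equilibrium.
Player I's best replies: c1→D; c2→C; c3→D.
Player 2's best replies: A→c2; B→c1; C→c2; D→c2.
Only (C, c2) has each player best-responding; Nash payoffs (5, 11).
Sequential outcome (D, c3) differs from the Nash profile (C, c2).

no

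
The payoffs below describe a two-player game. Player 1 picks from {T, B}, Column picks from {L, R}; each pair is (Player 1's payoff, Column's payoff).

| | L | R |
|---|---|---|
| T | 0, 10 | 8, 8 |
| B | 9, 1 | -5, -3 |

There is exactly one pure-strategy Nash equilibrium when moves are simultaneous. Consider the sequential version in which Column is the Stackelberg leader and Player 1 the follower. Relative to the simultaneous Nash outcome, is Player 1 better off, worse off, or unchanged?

worse off

Player 1 best-responds to each possible Column move:
- L: Player 1 compares 0, 9 and picks B; Column would get 1.
- R: Player 1 compares 8, -5 and picks T; Column would get 8.
Column's induced payoffs are 1, 8, so Column commits to R. Subgame-perfect outcome: (T, R) with payoffs (8, 8).
Under simultaneous play:
Player 1's best replies: L→B; R→T.
Column's best replies: T→L; B→L.
The unique mutual best reply is (B, L), giving (9, 1).
Player 1 earns 8 sequentially versus 9 at the Nash outcome: worse off.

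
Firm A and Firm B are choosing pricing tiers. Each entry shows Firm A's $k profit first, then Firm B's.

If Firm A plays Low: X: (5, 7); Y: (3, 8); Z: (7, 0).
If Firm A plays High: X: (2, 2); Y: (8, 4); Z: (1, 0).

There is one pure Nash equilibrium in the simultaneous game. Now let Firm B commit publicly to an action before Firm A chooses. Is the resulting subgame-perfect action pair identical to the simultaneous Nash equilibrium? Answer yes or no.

Solve by backward induction (Firm B leads).
- X: Firm A compares 5, 2 and picks Low; Firm B would get 7.
- Y: Firm A compares 3, 8 and picks High; Firm B would get 4.
- Z: Firm A compares 7, 1 and picks Low; Firm B would get 0.
Among 7, 4, 0, the best is 7 at X. Subgame-perfect outcome: (Low, X) with payoffs (5, 7).
Now find the simultaneous Nash equilibrium.
Firm A's best replies: X→Low; Y→High; Z→Low.
Firm B's best replies: Low→Y; High→Y.
The unique mutual best reply is (High, Y), giving (8, 4).
Sequential outcome (Low, X) differs from the Nash profile (High, Y).

no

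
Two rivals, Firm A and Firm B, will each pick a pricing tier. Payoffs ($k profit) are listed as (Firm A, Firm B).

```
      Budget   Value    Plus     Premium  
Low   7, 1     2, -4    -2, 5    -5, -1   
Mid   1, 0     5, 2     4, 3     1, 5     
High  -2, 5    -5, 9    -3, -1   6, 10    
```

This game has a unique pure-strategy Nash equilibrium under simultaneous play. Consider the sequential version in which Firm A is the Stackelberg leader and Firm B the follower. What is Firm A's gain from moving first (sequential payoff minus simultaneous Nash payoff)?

Firm B best-responds to each possible Firm A move:
- Low: BR = Plus, leader payoff -2.
- Mid: BR = Premium, leader payoff 1.
- High: BR = Premium, leader payoff 6.
Firm A's induced payoffs are -2, 1, 6, so Firm A commits to High. Subgame-perfect outcome: (High, Premium) with payoffs (6, 10).
For the simultaneous game, intersect best replies.
Firm A's best replies: Budget→Low; Value→Mid; Plus→Mid; Premium→High.
Firm B's best replies: Low→Plus; Mid→Premium; High→Premium.
The unique mutual best reply is (High, Premium), giving (6, 10).
Firm A's commitment gain: 6 − 6 = 0.

0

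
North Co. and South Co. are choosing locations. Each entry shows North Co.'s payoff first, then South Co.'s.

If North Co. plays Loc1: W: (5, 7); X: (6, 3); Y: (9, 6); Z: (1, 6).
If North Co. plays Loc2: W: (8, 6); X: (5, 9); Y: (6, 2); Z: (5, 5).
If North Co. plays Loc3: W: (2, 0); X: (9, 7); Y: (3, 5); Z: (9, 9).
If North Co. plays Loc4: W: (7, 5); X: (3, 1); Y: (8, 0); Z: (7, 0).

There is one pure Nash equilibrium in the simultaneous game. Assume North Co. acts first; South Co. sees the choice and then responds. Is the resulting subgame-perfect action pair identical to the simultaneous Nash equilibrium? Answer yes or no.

yes

Work backward from South Co.'s decision.
- Loc1: BR = W, leader payoff 5.
- Loc2: BR = X, leader payoff 5.
- Loc3: BR = Z, leader payoff 9.
- Loc4: BR = W, leader payoff 7.
Among 5, 5, 9, 7, the best is 9 at Loc3. Subgame-perfect outcome: (Loc3, Z) with payoffs (9, 9).
For the simultaneous game, intersect best replies.
North Co.'s best replies: W→Loc2; X→Loc3; Y→Loc1; Z→Loc3.
South Co.'s best replies: Loc1→W; Loc2→X; Loc3→Z; Loc4→W.
The unique mutual best reply is (Loc3, Z), giving (9, 9).
Sequential outcome (Loc3, Z) coincides with the Nash profile (Loc3, Z).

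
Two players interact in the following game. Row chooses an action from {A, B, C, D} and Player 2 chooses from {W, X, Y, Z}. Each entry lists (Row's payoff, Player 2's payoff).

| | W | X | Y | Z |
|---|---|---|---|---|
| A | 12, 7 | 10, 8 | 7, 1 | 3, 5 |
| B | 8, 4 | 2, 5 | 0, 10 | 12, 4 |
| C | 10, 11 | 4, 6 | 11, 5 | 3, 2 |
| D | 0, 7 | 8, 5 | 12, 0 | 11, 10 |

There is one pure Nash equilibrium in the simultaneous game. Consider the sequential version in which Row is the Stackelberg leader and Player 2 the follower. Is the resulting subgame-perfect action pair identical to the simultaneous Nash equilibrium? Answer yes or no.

Backward induction with Row moving first.
- A: BR = X, leader payoff 10.
- B: BR = Y, leader payoff 0.
- C: BR = W, leader payoff 10.
- D: BR = Z, leader payoff 11.
Row's induced payoffs are 10, 0, 10, 11, so Row commits to D. Subgame-perfect outcome: (D, Z) with payoffs (11, 10).
Under simultaneous play:
Row's best replies: W→A; X→A; Y→D; Z→B.
Player 2's best replies: A→X; B→Y; C→W; D→Z.
The unique mutual best reply is (A, X), giving (10, 8).
Sequential outcome (D, Z) differs from the Nash profile (A, X).

no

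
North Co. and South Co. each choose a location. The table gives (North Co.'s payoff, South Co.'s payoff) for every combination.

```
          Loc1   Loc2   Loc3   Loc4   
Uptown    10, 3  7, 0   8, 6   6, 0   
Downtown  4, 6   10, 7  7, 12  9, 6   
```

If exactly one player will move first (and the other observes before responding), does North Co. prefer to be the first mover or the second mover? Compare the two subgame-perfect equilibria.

second

If North Co. leads: South Co.'s best replies are Uptown→Loc3, Downtown→Loc3; North Co.'s induced payoffs 8, 7; outcome (Uptown, Loc3), payoffs (8, 6).
If South Co. leads: North Co.'s best replies are Loc1→Uptown, Loc2→Downtown, Loc3→Uptown, Loc4→Downtown; South Co.'s induced payoffs 3, 7, 6, 6; outcome (Downtown, Loc2), payoffs (10, 7).
North Co. gets 8 moving first and 10 moving second, so North Co. prefers to move second.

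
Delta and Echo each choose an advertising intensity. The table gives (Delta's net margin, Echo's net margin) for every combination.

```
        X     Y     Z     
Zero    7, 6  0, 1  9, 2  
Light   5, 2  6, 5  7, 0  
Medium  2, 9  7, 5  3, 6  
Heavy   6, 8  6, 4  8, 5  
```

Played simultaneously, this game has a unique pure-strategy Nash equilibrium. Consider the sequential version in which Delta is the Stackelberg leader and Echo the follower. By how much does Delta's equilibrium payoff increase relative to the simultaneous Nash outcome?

Echo best-responds to each possible Delta move:
- Zero → Echo plays X (best of 6, 1, 2); Delta gets 7.
- Light → Echo plays Y (best of 2, 5, 0); Delta gets 6.
- Medium → Echo plays X (best of 9, 5, 6); Delta gets 2.
- Heavy → Echo plays X (best of 8, 4, 5); Delta gets 6.
Maximizing over 7, 6, 2, 6, Delta chooses Zero. Subgame-perfect outcome: (Zero, X) with payoffs (7, 6).
For the simultaneous game, intersect best replies.
Delta's best replies: X→Zero; Y→Medium; Z→Zero.
Echo's best replies: Zero→X; Light→Y; Medium→X; Heavy→X.
The unique mutual best reply is (Zero, X), giving (7, 6).
Delta's commitment gain: 7 − 7 = 0.

0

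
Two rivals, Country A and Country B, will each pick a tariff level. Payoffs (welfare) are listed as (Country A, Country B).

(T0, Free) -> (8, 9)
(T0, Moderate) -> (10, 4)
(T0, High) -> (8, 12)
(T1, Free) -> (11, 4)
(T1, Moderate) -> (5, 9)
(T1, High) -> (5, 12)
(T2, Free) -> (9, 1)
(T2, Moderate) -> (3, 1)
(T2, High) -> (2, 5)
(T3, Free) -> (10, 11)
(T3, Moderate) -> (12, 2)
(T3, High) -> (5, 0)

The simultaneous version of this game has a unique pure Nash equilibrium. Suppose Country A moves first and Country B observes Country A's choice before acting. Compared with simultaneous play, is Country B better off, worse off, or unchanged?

Work backward from Country B's decision.
- T0: Country B compares 9, 4, 12 and picks High; Country A would get 8.
- T1: Country B compares 4, 9, 12 and picks High; Country A would get 5.
- T2: Country B compares 1, 1, 5 and picks High; Country A would get 2.
- T3: Country B compares 11, 2, 0 and picks Free; Country A would get 10.
Country A's induced payoffs are 8, 5, 2, 10, so Country A commits to T3. Subgame-perfect outcome: (T3, Free) with payoffs (10, 11).
Under simultaneous play:
Country A's best replies: Free→T1; Moderate→T3; High→T0.
Country B's best replies: T0→High; T1→High; T2→High; T3→Free.
The unique mutual best reply is (T0, High), giving (8, 12).
Country B earns 11 sequentially versus 12 at the Nash outcome: worse off.

worse off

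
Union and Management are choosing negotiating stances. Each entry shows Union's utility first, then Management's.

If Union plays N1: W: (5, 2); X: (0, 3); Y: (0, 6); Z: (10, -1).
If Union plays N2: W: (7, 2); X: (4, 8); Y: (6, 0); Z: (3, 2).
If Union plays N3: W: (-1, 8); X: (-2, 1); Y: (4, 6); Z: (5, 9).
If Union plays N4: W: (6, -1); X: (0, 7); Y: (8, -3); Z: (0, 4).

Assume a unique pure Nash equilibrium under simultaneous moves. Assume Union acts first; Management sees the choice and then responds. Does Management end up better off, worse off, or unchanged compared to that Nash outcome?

Work backward from Management's decision.
- N1: Management compares 2, 3, 6, -1 and picks Y; Union would get 0.
- N2: Management compares 2, 8, 0, 2 and picks X; Union would get 4.
- N3: Management compares 8, 1, 6, 9 and picks Z; Union would get 5.
- N4: Management compares -1, 7, -3, 4 and picks X; Union would get 0.
Union's induced payoffs are 0, 4, 5, 0, so Union commits to N3. Subgame-perfect outcome: (N3, Z) with payoffs (5, 9).
Now find the simultaneous Nash equilibrium.
Union's best replies: W→N2; X→N2; Y→N4; Z→N1.
Management's best replies: N1→Y; N2→X; N3→Z; N4→X.
The unique mutual best reply is (N2, X), giving (4, 8).
Management earns 9 sequentially versus 8 at the Nash outcome: better off.

better off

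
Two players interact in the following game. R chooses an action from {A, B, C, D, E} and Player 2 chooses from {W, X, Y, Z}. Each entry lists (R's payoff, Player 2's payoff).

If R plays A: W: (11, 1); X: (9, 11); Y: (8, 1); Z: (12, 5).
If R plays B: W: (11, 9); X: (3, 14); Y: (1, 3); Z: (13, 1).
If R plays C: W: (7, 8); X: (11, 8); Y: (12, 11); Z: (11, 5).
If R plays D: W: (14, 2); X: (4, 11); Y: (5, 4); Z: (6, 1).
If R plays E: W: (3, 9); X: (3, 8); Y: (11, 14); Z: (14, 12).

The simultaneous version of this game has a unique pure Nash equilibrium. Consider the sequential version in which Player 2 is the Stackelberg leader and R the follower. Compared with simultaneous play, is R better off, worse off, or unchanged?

Solve by backward induction (Player 2 leads).
- W: BR = D, leader payoff 2.
- X: BR = C, leader payoff 8.
- Y: BR = C, leader payoff 11.
- Z: BR = E, leader payoff 12.
Maximizing over 2, 8, 11, 12, Player 2 chooses Z. Subgame-perfect outcome: (E, Z) with payoffs (14, 12).
Under simultaneous play:
R's best replies: W→D; X→C; Y→C; Z→E.
Player 2's best replies: A→X; B→X; C→Y; D→X; E→Y.
Only (C, Y) has each player best-responding; Nash payoffs (12, 11).
R earns 14 sequentially versus 12 at the Nash outcome: better off.

better off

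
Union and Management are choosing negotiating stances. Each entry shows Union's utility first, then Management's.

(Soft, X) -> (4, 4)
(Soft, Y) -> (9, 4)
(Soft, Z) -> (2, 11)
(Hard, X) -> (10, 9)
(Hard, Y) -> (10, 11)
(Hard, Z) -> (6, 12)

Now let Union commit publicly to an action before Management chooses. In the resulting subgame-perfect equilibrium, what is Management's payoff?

Work backward from Management's decision.
- Soft: BR = Z, leader payoff 2.
- Hard: BR = Z, leader payoff 6.
Among 2, 6, the best is 6 at Hard. Subgame-perfect outcome: (Hard, Z) with payoffs (6, 12).

12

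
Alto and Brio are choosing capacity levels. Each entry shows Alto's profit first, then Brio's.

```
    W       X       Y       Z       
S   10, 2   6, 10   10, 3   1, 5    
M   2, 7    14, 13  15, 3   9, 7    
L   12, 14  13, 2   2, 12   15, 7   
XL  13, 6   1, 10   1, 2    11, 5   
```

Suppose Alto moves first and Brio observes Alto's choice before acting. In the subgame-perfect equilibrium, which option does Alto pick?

Backward induction with Alto moving first.
- S → Brio plays X (best of 2, 10, 3, 5); Alto gets 6.
- M → Brio plays X (best of 7, 13, 3, 7); Alto gets 14.
- L → Brio plays W (best of 14, 2, 12, 7); Alto gets 12.
- XL → Brio plays X (best of 6, 10, 2, 5); Alto gets 1.
Maximizing over 6, 14, 12, 1, Alto chooses M. Subgame-perfect outcome: (M, X) with payoffs (14, 13).

M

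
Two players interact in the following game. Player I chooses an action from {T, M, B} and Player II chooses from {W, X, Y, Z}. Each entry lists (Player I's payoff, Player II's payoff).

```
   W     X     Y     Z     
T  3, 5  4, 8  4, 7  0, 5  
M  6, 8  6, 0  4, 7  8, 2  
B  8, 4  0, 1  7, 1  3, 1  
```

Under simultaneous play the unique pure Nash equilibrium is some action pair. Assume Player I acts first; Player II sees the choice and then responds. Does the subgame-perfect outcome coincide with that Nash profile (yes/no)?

Work backward from Player II's decision.
- T: BR = X, leader payoff 4.
- M: BR = W, leader payoff 6.
- B: BR = W, leader payoff 8.
Maximizing over 4, 6, 8, Player I chooses B. Subgame-perfect outcome: (B, W) with payoffs (8, 4).
For the simultaneous game, intersect best replies.
Player I's best replies: W→B; X→M; Y→B; Z→M.
Player II's best replies: T→X; M→W; B→W.
The unique mutual best reply is (B, W), giving (8, 4).
Sequential outcome (B, W) coincides with the Nash profile (B, W).

yes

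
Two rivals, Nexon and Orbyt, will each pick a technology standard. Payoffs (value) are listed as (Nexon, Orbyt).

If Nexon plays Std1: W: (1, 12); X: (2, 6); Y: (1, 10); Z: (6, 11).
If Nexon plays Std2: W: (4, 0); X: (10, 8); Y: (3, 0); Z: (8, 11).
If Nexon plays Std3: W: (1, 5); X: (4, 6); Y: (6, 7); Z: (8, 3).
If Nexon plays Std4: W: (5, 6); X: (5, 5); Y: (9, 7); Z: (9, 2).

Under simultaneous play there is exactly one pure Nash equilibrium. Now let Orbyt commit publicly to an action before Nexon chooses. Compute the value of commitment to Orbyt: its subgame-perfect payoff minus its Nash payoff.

Nexon best-responds to each possible Orbyt move:
- W: Nexon compares 1, 4, 1, 5 and picks Std4; Orbyt would get 6.
- X: Nexon compares 2, 10, 4, 5 and picks Std2; Orbyt would get 8.
- Y: Nexon compares 1, 3, 6, 9 and picks Std4; Orbyt would get 7.
- Z: Nexon compares 6, 8, 8, 9 and picks Std4; Orbyt would get 2.
Maximizing over 6, 8, 7, 2, Orbyt chooses X. Subgame-perfect outcome: (Std2, X) with payoffs (10, 8).
Now find the simultaneous Nash equilibrium.
Nexon's best replies: W→Std4; X→Std2; Y→Std4; Z→Std4.
Orbyt's best replies: Std1→W; Std2→Z; Std3→Y; Std4→Y.
The unique mutual best reply is (Std4, Y), giving (9, 7).
Orbyt's commitment gain: 8 − 7 = 1.

1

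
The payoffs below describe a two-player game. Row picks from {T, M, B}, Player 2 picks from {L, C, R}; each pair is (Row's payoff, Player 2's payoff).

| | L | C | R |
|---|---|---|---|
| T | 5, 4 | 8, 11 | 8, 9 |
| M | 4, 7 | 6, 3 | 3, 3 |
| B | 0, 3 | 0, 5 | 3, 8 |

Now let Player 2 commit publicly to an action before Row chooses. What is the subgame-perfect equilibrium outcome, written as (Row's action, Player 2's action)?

(T, C)

Backward induction with Player 2 moving first.
- L: Row compares 5, 4, 0 and picks T; Player 2 would get 4.
- C: Row compares 8, 6, 0 and picks T; Player 2 would get 11.
- R: Row compares 8, 3, 3 and picks T; Player 2 would get 9.
Player 2's induced payoffs are 4, 11, 9, so Player 2 commits to C. Subgame-perfect outcome: (T, C) with payoffs (8, 11).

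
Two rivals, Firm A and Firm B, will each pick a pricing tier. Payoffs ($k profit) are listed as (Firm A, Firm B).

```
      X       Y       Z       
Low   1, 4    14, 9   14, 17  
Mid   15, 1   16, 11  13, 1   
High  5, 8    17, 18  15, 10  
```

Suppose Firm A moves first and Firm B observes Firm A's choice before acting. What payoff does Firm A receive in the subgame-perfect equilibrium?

Work backward from Firm B's decision.
- Low: Firm B compares 4, 9, 17 and picks Z; Firm A would get 14.
- Mid: Firm B compares 1, 11, 1 and picks Y; Firm A would get 16.
- High: Firm B compares 8, 18, 10 and picks Y; Firm A would get 17.
Maximizing over 14, 16, 17, Firm A chooses High. Subgame-perfect outcome: (High, Y) with payoffs (17, 18).

17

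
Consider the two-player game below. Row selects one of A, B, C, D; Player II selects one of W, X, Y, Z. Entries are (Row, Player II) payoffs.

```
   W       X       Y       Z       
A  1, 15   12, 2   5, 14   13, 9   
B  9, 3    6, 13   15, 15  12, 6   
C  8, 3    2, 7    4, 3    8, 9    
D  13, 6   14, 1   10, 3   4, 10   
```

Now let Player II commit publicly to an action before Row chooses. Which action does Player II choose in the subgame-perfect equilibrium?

Row best-responds to each possible Player II move:
- W: Row compares 1, 9, 8, 13 and picks D; Player II would get 6.
- X: Row compares 12, 6, 2, 14 and picks D; Player II would get 1.
- Y: Row compares 5, 15, 4, 10 and picks B; Player II would get 15.
- Z: Row compares 13, 12, 8, 4 and picks A; Player II would get 9.
Maximizing over 6, 1, 15, 9, Player II chooses Y. Subgame-perfect outcome: (B, Y) with payoffs (15, 15).

Y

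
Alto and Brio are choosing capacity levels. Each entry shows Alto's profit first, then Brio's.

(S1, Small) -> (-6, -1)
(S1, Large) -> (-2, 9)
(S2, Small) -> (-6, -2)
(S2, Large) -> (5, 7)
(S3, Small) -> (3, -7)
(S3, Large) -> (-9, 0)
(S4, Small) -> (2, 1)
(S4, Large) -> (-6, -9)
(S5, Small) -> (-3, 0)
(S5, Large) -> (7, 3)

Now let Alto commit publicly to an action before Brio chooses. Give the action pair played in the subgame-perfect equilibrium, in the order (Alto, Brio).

(S5, Large)

Work backward from Brio's decision.
- S1 → Brio plays Large (best of -1, 9); Alto gets -2.
- S2 → Brio plays Large (best of -2, 7); Alto gets 5.
- S3 → Brio plays Large (best of -7, 0); Alto gets -9.
- S4 → Brio plays Small (best of 1, -9); Alto gets 2.
- S5 → Brio plays Large (best of 0, 3); Alto gets 7.
Among -2, 5, -9, 2, 7, the best is 7 at S5. Subgame-perfect outcome: (S5, Large) with payoffs (7, 3).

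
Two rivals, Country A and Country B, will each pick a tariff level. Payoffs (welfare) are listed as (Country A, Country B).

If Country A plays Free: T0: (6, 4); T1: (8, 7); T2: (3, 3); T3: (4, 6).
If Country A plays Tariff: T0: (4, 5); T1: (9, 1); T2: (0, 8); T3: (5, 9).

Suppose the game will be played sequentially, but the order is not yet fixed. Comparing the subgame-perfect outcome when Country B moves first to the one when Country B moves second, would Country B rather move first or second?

If Country A leads: Country B's best replies are Free→T1, Tariff→T3; Country A's induced payoffs 8, 5; outcome (Free, T1), payoffs (8, 7).
If Country B leads: Country A's best replies are T0→Free, T1→Tariff, T2→Free, T3→Tariff; Country B's induced payoffs 4, 1, 3, 9; outcome (Tariff, T3), payoffs (5, 9).
Country B gets 9 moving first and 7 moving second, so Country B prefers to move first.

first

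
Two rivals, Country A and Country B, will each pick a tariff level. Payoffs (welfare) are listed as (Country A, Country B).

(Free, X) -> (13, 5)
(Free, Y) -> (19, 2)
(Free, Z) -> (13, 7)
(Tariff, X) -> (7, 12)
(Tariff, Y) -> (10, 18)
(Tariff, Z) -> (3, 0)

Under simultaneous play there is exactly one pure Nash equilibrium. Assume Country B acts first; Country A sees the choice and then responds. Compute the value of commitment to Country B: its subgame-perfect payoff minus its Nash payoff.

0

Country A best-responds to each possible Country B move:
- X → Country A plays Free (best of 13, 7); Country B gets 5.
- Y → Country A plays Free (best of 19, 10); Country B gets 2.
- Z → Country A plays Free (best of 13, 3); Country B gets 7.
Maximizing over 5, 2, 7, Country B chooses Z. Subgame-perfect outcome: (Free, Z) with payoffs (13, 7).
Under simultaneous play:
Country A's best replies: X→Free; Y→Free; Z→Free.
Country B's best replies: Free→Z; Tariff→Y.
The unique mutual best reply is (Free, Z), giving (13, 7).
Country B's commitment gain: 7 − 7 = 0.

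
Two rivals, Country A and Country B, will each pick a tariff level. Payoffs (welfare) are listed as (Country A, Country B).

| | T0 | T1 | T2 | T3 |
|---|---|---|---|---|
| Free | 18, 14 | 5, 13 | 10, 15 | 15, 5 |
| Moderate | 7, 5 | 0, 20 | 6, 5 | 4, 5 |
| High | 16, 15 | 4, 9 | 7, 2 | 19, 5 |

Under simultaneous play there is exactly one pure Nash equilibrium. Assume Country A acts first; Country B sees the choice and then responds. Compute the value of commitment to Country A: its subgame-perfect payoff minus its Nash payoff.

6

Work backward from Country B's decision.
- Free → Country B plays T2 (best of 14, 13, 15, 5); Country A gets 10.
- Moderate → Country B plays T1 (best of 5, 20, 5, 5); Country A gets 0.
- High → Country B plays T0 (best of 15, 9, 2, 5); Country A gets 16.
Maximizing over 10, 0, 16, Country A chooses High. Subgame-perfect outcome: (High, T0) with payoffs (16, 15).
For the simultaneous game, intersect best replies.
Country A's best replies: T0→Free; T1→Free; T2→Free; T3→High.
Country B's best replies: Free→T2; Moderate→T1; High→T0.
Only (Free, T2) has each player best-responding; Nash payoffs (10, 15).
Country A's commitment gain: 16 − 10 = 6.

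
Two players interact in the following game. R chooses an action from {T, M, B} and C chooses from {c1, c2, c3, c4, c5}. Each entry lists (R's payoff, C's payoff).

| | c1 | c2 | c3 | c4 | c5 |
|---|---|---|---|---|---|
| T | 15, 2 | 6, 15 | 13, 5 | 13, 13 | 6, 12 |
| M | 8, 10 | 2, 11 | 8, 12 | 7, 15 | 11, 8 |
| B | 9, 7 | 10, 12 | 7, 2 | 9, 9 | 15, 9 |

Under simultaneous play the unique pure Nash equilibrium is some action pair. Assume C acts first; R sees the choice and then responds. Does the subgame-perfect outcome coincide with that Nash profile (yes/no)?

Work backward from R's decision.
- c1: R compares 15, 8, 9 and picks T; C would get 2.
- c2: R compares 6, 2, 10 and picks B; C would get 12.
- c3: R compares 13, 8, 7 and picks T; C would get 5.
- c4: R compares 13, 7, 9 and picks T; C would get 13.
- c5: R compares 6, 11, 15 and picks B; C would get 9.
C's induced payoffs are 2, 12, 5, 13, 9, so C commits to c4. Subgame-perfect outcome: (T, c4) with payoffs (13, 13).
For the simultaneous game, intersect best replies.
R's best replies: c1→T; c2→B; c3→T; c4→T; c5→B.
C's best replies: T→c2; M→c4; B→c2.
Only (B, c2) has each player best-responding; Nash payoffs (10, 12).
Sequential outcome (T, c4) differs from the Nash profile (B, c2).

no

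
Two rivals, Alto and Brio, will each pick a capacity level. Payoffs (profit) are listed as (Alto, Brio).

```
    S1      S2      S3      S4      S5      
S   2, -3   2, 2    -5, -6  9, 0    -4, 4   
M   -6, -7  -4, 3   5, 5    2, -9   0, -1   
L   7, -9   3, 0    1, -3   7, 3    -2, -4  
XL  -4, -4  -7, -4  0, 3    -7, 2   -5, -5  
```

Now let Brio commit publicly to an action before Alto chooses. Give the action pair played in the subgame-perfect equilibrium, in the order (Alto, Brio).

Solve by backward induction (Brio leads).
- S1 → Alto plays L (best of 2, -6, 7, -4); Brio gets -9.
- S2 → Alto plays L (best of 2, -4, 3, -7); Brio gets 0.
- S3 → Alto plays M (best of -5, 5, 1, 0); Brio gets 5.
- S4 → Alto plays S (best of 9, 2, 7, -7); Brio gets 0.
- S5 → Alto plays M (best of -4, 0, -2, -5); Brio gets -1.
Brio's induced payoffs are -9, 0, 5, 0, -1, so Brio commits to S3. Subgame-perfect outcome: (M, S3) with payoffs (5, 5).

(M, S3)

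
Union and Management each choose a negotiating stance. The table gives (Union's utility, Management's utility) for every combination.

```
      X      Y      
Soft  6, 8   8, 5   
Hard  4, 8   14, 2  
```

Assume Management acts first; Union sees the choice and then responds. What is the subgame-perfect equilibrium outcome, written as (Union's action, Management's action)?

(Soft, X)

Work backward from Union's decision.
- X → Union plays Soft (best of 6, 4); Management gets 8.
- Y → Union plays Hard (best of 8, 14); Management gets 2.
Among 8, 2, the best is 8 at X. Subgame-perfect outcome: (Soft, X) with payoffs (6, 8).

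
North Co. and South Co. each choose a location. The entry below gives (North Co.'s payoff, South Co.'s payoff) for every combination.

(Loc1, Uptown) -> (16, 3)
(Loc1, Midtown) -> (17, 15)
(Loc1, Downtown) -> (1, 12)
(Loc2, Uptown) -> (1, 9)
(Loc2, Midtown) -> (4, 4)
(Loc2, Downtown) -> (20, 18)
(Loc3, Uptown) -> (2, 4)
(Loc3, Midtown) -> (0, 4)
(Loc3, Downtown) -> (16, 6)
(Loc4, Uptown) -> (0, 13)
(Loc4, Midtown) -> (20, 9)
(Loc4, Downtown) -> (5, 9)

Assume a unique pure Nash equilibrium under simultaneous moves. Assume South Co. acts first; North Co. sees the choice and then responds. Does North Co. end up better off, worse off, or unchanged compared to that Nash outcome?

unchanged

Solve by backward induction (South Co. leads).
- Uptown → North Co. plays Loc1 (best of 16, 1, 2, 0); South Co. gets 3.
- Midtown → North Co. plays Loc4 (best of 17, 4, 0, 20); South Co. gets 9.
- Downtown → North Co. plays Loc2 (best of 1, 20, 16, 5); South Co. gets 18.
Maximizing over 3, 9, 18, South Co. chooses Downtown. Subgame-perfect outcome: (Loc2, Downtown) with payoffs (20, 18).
Under simultaneous play:
North Co.'s best replies: Uptown→Loc1; Midtown→Loc4; Downtown→Loc2.
South Co.'s best replies: Loc1→Midtown; Loc2→Downtown; Loc3→Downtown; Loc4→Uptown.
Only (Loc2, Downtown) has each player best-responding; Nash payoffs (20, 18).
North Co. earns 20 sequentially versus 20 at the Nash outcome: unchanged.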